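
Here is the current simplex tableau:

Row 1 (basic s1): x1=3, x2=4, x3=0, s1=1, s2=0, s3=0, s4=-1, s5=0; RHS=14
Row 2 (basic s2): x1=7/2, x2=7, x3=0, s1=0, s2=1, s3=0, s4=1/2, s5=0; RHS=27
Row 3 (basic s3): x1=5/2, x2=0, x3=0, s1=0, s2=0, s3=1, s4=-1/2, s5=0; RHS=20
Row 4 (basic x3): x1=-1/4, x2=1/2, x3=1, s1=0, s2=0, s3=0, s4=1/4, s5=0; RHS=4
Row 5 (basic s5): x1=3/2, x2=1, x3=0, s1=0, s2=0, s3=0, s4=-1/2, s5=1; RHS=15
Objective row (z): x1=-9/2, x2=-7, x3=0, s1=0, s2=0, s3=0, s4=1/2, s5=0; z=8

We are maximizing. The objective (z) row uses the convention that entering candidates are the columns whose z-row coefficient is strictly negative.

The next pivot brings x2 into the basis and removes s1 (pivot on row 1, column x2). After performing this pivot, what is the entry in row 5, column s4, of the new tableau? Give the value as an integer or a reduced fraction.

-1/4

Pivot element is row 1, column x2: 4.
Normalize row 1: new (row 1, s4) = (-1)/4 = -1/4.
row 5 ← row 5 − 1·(new row 1): -1/2 − 1·(-1/4) = -1/4.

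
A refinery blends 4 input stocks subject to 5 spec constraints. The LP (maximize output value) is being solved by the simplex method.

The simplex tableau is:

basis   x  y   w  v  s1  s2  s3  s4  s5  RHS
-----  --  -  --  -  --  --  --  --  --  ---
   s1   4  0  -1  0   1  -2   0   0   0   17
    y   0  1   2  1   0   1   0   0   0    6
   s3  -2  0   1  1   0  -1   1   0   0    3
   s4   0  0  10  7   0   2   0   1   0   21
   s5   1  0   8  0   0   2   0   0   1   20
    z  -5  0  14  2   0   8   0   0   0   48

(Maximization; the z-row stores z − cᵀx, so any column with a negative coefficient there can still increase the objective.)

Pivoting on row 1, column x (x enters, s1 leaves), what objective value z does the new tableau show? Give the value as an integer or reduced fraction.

277/4

Minimum ratio for x: 17/4 = 17/4.
z changes by −(z-row coeff of x)·ratio = −(-5)·(17/4) = 85/4.
New z = 48 + (85/4) = 277/4.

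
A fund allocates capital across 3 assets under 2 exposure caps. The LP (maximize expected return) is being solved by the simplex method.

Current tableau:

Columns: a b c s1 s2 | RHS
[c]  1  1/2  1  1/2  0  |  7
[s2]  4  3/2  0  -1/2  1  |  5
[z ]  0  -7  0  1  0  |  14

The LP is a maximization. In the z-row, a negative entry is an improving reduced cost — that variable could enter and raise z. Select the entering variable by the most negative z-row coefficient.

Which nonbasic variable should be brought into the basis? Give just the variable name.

Objective-row coefficients: a: 0, b: -7, c: 0, s1: 1, s2: 0.
The most negative is -7 in column b, so b enters.

b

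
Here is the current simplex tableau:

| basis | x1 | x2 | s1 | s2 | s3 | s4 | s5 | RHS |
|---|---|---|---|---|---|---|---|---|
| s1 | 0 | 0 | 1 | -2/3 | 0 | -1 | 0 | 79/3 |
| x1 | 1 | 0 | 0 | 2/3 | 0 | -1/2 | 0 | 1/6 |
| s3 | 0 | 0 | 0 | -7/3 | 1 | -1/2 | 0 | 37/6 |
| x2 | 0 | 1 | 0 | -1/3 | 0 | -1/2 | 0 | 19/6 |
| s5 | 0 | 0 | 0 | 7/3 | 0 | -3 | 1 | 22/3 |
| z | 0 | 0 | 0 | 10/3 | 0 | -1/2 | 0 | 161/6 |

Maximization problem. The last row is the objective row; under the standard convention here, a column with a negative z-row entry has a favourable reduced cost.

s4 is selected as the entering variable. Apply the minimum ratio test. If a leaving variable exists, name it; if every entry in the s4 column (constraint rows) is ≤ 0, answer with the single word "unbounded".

unbounded

s4-column entries: row 1: -1, row 2: -1/2, row 3: -1/2, row 4: -1/2, row 5: -3. All ≤ 0, so s4 can increase without bound; the LP is unbounded in this direction.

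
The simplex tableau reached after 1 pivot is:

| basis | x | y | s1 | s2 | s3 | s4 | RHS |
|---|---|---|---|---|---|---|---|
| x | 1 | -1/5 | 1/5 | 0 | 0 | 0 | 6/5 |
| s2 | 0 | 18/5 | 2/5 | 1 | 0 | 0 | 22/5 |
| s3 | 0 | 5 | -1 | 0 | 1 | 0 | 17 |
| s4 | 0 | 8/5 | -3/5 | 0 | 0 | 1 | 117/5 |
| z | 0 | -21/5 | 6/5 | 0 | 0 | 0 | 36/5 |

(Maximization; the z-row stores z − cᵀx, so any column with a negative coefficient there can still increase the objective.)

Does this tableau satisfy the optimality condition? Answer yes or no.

no

Column y has objective-row coefficient -21/5, which is negative; an improving pivot exists, so not yet optimal.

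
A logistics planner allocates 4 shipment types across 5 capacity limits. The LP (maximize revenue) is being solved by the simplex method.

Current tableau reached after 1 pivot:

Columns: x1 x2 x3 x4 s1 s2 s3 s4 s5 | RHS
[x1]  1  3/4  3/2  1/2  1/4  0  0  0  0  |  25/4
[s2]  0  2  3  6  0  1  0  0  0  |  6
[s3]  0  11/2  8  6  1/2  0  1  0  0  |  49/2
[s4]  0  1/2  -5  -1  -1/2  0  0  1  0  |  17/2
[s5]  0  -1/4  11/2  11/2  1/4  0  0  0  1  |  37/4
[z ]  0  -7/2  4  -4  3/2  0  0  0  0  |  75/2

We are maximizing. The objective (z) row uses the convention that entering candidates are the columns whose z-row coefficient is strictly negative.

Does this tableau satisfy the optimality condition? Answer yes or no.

no

Column x2 has objective-row coefficient -7/2, which is negative; an improving pivot exists, so not yet optimal.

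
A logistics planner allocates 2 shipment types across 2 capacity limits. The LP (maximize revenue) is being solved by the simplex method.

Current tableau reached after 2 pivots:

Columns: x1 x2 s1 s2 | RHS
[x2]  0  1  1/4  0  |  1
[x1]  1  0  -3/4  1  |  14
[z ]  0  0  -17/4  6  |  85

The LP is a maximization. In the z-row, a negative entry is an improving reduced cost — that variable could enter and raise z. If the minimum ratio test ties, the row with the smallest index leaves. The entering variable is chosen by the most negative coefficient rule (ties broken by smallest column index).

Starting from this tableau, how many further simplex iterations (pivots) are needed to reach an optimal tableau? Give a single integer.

pivot: s1 in, x2 out → z = 102
No improving column remains; optimal.

1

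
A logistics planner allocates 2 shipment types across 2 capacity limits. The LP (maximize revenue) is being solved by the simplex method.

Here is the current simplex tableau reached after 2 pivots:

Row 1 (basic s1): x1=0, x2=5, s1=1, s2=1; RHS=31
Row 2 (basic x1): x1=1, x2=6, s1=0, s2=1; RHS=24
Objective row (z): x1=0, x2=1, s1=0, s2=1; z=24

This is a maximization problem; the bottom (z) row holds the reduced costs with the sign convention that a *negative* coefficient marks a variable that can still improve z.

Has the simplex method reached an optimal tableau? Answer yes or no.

yes

No objective-row coefficient is strictly negative, so no entering variable exists; the tableau is optimal.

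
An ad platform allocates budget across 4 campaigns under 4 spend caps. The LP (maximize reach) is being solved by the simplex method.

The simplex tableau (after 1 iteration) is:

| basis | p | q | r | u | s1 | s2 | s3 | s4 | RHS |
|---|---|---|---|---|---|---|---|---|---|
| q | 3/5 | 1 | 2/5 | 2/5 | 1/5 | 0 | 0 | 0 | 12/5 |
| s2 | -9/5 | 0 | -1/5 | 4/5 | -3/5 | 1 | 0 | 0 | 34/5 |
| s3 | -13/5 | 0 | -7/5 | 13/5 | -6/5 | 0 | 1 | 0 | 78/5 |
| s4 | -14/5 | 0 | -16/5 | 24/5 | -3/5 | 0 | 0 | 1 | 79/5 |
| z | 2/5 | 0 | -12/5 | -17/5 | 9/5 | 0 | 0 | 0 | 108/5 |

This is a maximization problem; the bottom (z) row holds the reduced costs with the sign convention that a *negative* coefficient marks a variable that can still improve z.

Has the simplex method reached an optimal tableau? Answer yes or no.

no

Column r has objective-row coefficient -12/5, which is negative; an improving pivot exists, so not yet optimal.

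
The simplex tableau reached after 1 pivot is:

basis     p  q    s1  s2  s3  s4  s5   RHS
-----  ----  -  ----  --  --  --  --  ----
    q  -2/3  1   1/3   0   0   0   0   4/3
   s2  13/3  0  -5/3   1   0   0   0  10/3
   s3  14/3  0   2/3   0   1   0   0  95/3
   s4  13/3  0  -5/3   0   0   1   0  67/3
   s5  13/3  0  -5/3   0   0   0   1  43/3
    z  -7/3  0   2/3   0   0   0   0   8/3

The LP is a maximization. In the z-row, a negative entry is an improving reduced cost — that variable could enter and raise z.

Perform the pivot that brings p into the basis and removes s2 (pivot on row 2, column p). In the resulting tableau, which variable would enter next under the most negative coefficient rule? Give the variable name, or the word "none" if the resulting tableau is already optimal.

Pivot element 13/3. New z-row = old z-row − (-7/3)·(row 2/(13/3)).
Updated z-row coefficients: p: 0, q: 0, s1: -3/13, s2: 7/13, s3: 0, s4: 0, s5: 0.
The most negative is -3/13 in column s1, so s1 would enter next.

s1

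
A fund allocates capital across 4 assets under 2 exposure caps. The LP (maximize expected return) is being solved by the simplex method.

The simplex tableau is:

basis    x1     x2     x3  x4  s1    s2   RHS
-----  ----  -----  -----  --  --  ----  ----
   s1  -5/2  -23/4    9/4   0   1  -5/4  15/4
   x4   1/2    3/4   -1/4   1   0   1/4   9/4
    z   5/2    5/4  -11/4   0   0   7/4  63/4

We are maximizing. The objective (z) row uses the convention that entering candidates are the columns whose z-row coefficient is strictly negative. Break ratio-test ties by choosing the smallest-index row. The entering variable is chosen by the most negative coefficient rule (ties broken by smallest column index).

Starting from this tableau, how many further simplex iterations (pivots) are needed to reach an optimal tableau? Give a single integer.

2

pivot: x3 in, s1 out → z = 61/3
pivot: x2 in, x4 out → z = 159
No improving column remains; optimal.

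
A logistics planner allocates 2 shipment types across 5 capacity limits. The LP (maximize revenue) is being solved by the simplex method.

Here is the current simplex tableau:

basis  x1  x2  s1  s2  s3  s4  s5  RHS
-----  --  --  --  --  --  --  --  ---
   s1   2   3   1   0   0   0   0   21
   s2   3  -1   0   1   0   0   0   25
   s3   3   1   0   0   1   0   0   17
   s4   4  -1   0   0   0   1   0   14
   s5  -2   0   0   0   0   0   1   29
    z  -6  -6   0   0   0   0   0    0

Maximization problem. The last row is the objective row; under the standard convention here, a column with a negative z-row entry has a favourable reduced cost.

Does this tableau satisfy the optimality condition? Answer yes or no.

no

Column x1 has objective-row coefficient -6, which is negative; an improving pivot exists, so not yet optimal.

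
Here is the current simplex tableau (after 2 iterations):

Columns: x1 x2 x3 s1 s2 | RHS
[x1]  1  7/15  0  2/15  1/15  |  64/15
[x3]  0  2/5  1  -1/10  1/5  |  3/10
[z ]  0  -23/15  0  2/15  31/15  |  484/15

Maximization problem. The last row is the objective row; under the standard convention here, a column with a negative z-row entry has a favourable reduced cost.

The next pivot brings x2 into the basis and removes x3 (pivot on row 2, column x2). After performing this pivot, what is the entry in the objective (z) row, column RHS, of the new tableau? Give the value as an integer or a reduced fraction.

Pivot element is row 2, column x2: 2/5.
Normalize row 2: new (row 2, RHS) = (3/10)/(2/5) = 3/4.
z-row ← z-row − (-23/15)·(new row 2): 484/15 − (-23/15)·(3/4) = 401/12.

401/12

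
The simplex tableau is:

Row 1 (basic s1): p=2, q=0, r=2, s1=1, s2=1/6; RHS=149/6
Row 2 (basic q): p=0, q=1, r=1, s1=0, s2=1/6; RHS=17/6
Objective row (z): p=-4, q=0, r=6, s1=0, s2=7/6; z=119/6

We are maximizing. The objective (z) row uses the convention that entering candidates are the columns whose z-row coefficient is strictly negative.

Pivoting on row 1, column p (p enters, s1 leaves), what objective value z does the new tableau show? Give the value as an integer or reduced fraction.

139/2

Minimum ratio for p: (149/6)/2 = 149/12.
z changes by −(z-row coeff of p)·ratio = −(-4)·(149/12) = 149/3.
New z = 119/6 + (149/3) = 139/2.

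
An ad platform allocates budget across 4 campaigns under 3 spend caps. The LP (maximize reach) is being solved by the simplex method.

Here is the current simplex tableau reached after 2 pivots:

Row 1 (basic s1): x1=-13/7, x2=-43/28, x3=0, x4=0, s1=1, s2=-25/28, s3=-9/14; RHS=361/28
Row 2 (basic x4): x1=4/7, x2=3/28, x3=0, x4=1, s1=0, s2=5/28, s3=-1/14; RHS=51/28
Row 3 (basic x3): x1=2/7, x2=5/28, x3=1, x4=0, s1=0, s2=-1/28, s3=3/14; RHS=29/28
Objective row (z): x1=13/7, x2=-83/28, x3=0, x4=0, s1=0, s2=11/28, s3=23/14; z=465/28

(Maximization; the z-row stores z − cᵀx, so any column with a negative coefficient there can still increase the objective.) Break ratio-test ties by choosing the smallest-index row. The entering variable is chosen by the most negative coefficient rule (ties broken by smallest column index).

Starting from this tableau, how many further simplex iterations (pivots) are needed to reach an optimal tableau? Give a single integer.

2

pivot: x2 in, x3 out → z = 169/5
pivot: s2 in, x4 out → z = 35
No improving column remains; optimal.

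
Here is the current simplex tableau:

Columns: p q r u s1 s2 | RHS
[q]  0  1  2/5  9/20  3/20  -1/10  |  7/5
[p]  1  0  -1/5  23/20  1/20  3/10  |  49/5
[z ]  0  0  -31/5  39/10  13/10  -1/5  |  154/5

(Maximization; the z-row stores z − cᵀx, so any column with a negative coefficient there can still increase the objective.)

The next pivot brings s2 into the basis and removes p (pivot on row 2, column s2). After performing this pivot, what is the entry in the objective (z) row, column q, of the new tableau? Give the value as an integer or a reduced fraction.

Pivot element is row 2, column s2: 3/10.
Normalize row 2: new (row 2, q) = 0/(3/10) = 0.
z-row ← z-row − (-1/5)·(new row 2): 0 − (-1/5)·0 = 0.

0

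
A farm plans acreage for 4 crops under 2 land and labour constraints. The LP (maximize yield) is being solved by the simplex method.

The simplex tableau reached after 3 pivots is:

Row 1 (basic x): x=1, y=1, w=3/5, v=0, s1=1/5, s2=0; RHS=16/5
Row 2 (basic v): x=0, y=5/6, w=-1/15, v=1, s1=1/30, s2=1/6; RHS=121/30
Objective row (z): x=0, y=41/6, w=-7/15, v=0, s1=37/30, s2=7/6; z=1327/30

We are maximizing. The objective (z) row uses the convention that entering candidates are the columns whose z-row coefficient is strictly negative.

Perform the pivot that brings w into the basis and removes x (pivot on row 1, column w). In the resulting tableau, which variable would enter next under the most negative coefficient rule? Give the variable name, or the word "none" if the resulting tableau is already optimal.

Pivot element 3/5. New z-row = old z-row − (-7/15)·(row 1/(3/5)).
Updated z-row coefficients: x: 7/9, y: 137/18, w: 0, v: 0, s1: 25/18, s2: 7/6.
No coefficient is strictly negative; the tableau after this pivot is optimal.

none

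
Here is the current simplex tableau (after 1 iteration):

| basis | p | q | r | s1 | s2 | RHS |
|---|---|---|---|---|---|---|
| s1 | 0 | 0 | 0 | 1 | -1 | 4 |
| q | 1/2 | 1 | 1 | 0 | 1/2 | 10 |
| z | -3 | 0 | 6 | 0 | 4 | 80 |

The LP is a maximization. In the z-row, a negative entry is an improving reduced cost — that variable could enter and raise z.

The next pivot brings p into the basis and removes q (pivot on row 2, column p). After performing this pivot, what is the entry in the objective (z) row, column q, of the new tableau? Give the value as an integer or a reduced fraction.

Pivot element is row 2, column p: 1/2.
Normalize row 2: new (row 2, q) = 1/(1/2) = 2.
z-row ← z-row − (-3)·(new row 2): 0 − (-3)·2 = 6.

6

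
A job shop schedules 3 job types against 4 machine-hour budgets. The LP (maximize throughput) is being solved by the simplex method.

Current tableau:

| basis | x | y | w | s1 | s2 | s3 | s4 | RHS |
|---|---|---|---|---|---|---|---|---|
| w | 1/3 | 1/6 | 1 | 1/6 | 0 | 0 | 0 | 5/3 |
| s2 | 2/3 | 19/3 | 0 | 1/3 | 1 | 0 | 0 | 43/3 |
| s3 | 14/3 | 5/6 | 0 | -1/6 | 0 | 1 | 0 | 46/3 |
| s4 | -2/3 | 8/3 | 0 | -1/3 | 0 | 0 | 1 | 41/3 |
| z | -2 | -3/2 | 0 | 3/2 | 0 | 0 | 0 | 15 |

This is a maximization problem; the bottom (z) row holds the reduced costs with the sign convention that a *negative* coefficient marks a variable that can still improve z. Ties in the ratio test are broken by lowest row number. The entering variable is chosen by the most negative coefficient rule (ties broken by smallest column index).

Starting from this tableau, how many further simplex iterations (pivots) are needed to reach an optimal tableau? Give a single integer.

pivot: x in, s3 out → z = 151/7
pivot: y in, s2 out → z = 2071/87
No improving column remains; optimal.

2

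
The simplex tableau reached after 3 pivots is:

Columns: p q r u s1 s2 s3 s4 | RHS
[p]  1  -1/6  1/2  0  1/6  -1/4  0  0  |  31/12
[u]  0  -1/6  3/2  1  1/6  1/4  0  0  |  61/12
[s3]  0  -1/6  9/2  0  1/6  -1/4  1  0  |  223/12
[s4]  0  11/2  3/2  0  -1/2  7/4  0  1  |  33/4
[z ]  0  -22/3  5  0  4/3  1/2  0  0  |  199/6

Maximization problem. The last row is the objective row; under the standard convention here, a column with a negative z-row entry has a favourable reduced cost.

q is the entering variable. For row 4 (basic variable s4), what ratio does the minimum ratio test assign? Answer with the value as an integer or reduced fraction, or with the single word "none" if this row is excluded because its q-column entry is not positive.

3/2

Ratio = RHS / (q entry) = (33/4) / (11/2) = 3/2.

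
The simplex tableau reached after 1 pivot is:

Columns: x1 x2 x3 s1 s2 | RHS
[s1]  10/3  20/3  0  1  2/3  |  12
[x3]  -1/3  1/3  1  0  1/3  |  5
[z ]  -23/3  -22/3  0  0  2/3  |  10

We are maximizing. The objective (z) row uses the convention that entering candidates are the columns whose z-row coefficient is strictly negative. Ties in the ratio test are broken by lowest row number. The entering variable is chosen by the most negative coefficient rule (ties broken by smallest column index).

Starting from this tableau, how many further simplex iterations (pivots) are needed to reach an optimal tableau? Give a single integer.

1

pivot: x1 in, s1 out → z = 188/5
No improving column remains; optimal.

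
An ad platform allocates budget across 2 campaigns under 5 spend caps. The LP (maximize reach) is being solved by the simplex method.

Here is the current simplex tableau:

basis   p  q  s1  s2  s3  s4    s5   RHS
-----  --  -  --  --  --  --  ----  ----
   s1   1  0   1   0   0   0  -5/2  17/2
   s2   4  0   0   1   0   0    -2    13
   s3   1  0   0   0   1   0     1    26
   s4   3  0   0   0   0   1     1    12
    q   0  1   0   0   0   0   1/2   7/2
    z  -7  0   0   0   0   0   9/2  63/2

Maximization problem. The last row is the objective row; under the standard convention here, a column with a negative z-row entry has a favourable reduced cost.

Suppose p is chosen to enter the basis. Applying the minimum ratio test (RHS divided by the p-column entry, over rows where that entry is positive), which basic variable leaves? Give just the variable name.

s2

Ratios: row 1 (s1): (17/2)/1 = 17/2; row 2 (s2): 13/4 = 13/4; row 3 (s3): 26/1 = 26; row 4 (s4): 12/3 = 4; row 5 (q): entry 0 ≤ 0, skip.
Minimum ratio 13/4 is in the s2 row, so s2 leaves.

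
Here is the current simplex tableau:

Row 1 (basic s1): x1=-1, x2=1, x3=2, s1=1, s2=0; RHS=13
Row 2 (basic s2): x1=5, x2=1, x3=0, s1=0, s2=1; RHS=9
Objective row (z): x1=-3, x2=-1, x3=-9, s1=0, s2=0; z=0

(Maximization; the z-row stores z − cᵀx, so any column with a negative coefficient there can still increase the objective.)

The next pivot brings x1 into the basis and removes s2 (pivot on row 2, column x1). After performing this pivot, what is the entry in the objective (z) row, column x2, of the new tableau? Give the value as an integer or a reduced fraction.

-2/5

Pivot element is row 2, column x1: 5.
Normalize row 2: new (row 2, x2) = 1/5 = 1/5.
z-row ← z-row − (-3)·(new row 2): -1 − (-3)·(1/5) = -2/5.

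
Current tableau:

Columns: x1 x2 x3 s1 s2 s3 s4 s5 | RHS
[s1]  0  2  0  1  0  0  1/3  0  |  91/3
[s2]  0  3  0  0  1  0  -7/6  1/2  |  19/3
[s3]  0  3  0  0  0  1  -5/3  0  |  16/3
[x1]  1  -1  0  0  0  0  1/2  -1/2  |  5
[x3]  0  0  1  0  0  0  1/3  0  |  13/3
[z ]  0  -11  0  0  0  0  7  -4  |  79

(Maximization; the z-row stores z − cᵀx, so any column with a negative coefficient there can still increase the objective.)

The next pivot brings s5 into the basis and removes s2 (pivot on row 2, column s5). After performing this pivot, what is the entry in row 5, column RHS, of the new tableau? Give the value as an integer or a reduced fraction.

13/3

Pivot element is row 2, column s5: 1/2.
Normalize row 2: new (row 2, RHS) = (19/3)/(1/2) = 38/3.
row 5 ← row 5 − 0·(new row 2): 13/3 − 0·(38/3) = 13/3.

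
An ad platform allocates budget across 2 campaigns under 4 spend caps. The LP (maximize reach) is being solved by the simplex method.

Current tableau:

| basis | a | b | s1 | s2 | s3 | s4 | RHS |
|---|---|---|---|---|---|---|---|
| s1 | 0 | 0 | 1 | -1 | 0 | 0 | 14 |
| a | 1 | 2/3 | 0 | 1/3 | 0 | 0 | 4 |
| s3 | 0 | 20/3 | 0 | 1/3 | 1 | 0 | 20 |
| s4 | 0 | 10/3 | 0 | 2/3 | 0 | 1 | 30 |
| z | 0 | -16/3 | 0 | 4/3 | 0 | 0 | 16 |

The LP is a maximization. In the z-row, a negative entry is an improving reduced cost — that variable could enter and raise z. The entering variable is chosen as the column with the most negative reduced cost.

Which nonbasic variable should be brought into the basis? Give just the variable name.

b

Objective-row coefficients: a: 0, b: -16/3, s1: 0, s2: 4/3, s3: 0, s4: 0.
The most negative is -16/3 in column b, so b enters.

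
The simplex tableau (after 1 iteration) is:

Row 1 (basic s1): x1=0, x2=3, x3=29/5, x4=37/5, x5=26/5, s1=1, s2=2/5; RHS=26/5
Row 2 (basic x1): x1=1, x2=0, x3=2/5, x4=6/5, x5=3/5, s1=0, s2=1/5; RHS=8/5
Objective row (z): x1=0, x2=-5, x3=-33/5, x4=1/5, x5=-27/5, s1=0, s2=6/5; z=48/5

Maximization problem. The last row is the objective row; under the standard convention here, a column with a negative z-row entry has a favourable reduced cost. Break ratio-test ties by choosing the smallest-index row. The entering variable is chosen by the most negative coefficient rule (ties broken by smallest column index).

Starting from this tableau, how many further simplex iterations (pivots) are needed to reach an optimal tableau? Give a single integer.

2

pivot: x3 in, s1 out → z = 450/29
pivot: x2 in, x3 out → z = 274/15
No improving column remains; optimal.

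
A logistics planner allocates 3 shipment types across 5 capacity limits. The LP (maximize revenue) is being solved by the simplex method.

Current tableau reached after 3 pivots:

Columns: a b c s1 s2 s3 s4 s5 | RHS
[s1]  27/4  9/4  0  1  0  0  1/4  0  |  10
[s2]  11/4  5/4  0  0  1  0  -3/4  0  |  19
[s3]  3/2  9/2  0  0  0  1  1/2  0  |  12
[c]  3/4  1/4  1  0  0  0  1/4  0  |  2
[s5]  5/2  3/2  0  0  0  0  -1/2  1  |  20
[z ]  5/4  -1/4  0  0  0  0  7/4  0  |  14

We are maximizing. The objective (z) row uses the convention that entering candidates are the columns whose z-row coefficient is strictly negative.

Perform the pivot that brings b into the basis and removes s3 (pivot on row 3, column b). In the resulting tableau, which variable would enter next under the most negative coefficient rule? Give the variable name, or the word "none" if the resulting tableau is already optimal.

Pivot element 9/2. New z-row = old z-row − (-1/4)·(row 3/(9/2)).
Updated z-row coefficients: a: 4/3, b: 0, c: 0, s1: 0, s2: 0, s3: 1/18, s4: 16/9, s5: 0.
No coefficient is strictly negative; the tableau after this pivot is optimal.

none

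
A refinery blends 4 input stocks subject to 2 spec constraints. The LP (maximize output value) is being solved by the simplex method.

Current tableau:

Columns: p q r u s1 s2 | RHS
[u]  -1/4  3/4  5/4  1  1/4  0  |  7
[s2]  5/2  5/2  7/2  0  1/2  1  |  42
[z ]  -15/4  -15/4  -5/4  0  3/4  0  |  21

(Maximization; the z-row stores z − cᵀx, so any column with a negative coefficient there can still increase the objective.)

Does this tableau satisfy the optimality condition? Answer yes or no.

Column p has objective-row coefficient -15/4, which is negative; an improving pivot exists, so not yet optimal.

no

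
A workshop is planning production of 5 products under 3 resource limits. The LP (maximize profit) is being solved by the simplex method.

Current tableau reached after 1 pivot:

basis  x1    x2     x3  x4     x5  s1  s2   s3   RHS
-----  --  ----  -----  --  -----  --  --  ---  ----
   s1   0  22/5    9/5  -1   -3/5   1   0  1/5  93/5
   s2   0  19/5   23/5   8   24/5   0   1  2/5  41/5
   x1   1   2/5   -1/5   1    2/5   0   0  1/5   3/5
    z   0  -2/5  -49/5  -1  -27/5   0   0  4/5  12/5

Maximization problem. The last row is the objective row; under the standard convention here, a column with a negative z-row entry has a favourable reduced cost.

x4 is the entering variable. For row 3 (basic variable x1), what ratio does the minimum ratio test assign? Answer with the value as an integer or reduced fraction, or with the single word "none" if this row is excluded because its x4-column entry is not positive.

3/5

Ratio = RHS / (x4 entry) = (3/5) / 1 = 3/5.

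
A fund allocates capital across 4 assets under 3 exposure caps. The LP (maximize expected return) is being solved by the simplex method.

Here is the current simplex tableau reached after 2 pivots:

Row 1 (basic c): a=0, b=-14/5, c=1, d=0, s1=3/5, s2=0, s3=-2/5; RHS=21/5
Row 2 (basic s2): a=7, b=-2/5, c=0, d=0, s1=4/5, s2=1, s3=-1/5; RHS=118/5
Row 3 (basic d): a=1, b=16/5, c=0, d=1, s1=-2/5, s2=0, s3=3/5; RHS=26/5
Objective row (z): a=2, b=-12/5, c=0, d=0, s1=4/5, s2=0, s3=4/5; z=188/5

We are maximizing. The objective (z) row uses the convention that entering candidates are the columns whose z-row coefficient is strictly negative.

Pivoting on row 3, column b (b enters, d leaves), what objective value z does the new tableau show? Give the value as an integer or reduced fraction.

83/2

Minimum ratio for b: (26/5)/(16/5) = 13/8.
z changes by −(z-row coeff of b)·ratio = −(-12/5)·(13/8) = 39/10.
New z = 188/5 + (39/10) = 83/2.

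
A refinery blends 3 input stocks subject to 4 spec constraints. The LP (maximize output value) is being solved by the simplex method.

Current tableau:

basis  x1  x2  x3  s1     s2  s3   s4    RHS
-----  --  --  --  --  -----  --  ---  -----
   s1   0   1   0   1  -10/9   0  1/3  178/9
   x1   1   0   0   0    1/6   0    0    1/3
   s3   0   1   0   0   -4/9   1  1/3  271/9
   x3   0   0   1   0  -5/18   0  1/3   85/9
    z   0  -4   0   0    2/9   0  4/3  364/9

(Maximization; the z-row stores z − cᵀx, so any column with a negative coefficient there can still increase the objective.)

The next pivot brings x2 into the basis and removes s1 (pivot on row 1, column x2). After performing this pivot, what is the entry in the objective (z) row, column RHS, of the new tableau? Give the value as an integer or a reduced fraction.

1076/9

Pivot element is row 1, column x2: 1.
Normalize row 1: new (row 1, RHS) = (178/9)/1 = 178/9.
z-row ← z-row − (-4)·(new row 1): 364/9 − (-4)·(178/9) = 1076/9.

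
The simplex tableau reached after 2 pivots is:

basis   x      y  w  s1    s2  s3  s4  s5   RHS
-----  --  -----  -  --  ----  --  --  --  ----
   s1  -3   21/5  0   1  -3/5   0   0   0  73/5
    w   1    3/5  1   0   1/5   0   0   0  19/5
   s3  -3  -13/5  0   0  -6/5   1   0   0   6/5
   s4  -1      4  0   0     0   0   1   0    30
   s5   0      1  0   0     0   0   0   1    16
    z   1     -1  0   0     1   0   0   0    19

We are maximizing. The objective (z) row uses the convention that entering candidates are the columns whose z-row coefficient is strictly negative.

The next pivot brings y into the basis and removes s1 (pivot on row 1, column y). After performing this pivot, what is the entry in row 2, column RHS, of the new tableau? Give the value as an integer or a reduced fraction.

Pivot element is row 1, column y: 21/5.
Normalize row 1: new (row 1, RHS) = (73/5)/(21/5) = 73/21.
row 2 ← row 2 − (3/5)·(new row 1): 19/5 − (3/5)·(73/21) = 12/7.

12/7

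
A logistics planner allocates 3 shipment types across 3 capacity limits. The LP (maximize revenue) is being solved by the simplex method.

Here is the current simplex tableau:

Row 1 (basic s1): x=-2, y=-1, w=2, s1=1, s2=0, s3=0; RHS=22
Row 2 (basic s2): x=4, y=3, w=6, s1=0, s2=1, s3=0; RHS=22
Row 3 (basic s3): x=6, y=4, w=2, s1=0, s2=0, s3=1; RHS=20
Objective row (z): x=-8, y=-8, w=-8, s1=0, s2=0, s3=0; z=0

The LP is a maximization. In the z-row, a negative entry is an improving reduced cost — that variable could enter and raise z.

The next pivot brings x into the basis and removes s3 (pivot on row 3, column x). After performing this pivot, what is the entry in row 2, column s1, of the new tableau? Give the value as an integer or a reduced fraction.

Pivot element is row 3, column x: 6.
Normalize row 3: new (row 3, s1) = 0/6 = 0.
row 2 ← row 2 − 4·(new row 3): 0 − 4·0 = 0.

0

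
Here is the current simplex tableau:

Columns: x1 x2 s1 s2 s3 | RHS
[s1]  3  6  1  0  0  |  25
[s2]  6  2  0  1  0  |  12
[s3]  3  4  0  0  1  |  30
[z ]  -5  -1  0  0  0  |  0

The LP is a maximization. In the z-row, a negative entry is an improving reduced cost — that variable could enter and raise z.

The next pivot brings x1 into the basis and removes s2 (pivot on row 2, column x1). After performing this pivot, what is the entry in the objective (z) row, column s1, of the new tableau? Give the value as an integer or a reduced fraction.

0

Pivot element is row 2, column x1: 6.
Normalize row 2: new (row 2, s1) = 0/6 = 0.
z-row ← z-row − (-5)·(new row 2): 0 − (-5)·0 = 0.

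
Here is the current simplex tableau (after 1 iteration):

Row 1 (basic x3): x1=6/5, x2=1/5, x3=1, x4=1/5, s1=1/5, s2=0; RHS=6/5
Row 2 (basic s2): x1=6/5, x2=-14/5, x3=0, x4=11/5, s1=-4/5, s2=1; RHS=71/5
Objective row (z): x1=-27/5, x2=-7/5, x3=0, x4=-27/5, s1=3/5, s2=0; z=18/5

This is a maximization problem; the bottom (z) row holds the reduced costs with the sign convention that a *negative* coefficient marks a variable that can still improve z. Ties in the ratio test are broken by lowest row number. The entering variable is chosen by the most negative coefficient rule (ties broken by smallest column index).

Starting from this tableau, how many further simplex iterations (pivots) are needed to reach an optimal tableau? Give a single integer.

pivot: x1 in, x3 out → z = 9
pivot: x4 in, x1 out → z = 36
No improving column remains; optimal.

2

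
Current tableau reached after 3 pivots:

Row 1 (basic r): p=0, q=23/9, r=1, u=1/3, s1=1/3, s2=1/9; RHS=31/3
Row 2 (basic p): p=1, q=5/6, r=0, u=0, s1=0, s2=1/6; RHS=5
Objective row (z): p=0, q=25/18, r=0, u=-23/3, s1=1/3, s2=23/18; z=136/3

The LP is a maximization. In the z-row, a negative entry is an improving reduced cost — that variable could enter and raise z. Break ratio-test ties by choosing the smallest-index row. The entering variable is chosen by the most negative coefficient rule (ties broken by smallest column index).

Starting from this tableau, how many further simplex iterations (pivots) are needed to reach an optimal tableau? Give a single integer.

1

pivot: u in, r out → z = 283
No improving column remains; optimal.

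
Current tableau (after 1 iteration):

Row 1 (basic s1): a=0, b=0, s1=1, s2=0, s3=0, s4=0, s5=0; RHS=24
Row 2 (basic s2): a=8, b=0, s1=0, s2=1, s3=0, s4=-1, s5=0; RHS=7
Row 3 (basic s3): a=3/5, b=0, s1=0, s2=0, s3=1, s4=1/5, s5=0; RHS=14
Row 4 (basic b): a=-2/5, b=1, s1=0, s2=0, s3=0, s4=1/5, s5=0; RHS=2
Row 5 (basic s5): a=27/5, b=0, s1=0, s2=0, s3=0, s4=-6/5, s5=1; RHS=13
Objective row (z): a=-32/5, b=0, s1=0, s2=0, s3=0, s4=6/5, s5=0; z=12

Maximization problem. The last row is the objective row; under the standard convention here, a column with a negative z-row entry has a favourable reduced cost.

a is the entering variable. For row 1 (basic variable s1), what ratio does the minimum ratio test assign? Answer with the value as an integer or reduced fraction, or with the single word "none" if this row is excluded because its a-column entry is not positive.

none

The a entry in row 1 is 0 ≤ 0, so this row gives no ratio.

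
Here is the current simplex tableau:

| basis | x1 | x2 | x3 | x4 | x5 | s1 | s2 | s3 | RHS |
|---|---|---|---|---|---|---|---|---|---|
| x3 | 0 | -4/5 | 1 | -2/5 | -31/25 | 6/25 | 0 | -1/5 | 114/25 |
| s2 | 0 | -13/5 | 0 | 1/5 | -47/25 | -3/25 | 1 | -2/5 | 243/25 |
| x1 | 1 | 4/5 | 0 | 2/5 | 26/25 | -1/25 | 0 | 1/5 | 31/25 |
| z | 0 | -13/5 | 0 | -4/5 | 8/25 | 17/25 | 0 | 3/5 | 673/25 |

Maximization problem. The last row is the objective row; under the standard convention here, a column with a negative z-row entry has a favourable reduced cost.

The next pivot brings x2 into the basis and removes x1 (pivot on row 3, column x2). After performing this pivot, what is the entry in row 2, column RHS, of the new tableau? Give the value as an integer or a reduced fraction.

55/4

Pivot element is row 3, column x2: 4/5.
Normalize row 3: new (row 3, RHS) = (31/25)/(4/5) = 31/20.
row 2 ← row 2 − (-13/5)·(new row 3): 243/25 − (-13/5)·(31/20) = 55/4.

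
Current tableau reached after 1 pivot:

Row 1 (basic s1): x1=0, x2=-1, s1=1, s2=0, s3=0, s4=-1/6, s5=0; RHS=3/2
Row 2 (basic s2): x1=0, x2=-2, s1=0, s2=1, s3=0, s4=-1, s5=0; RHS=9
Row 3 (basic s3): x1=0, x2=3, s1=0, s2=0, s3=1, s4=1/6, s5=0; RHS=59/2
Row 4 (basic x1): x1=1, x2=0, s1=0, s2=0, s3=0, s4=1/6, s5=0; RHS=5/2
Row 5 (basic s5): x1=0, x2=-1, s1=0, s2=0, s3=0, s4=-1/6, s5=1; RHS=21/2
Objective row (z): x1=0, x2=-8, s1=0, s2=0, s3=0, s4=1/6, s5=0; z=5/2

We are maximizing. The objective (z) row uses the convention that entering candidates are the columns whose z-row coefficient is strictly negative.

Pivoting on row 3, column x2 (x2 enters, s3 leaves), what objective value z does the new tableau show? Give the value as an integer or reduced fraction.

Minimum ratio for x2: (59/2)/3 = 59/6.
z changes by −(z-row coeff of x2)·ratio = −(-8)·(59/6) = 236/3.
New z = 5/2 + (236/3) = 487/6.

487/6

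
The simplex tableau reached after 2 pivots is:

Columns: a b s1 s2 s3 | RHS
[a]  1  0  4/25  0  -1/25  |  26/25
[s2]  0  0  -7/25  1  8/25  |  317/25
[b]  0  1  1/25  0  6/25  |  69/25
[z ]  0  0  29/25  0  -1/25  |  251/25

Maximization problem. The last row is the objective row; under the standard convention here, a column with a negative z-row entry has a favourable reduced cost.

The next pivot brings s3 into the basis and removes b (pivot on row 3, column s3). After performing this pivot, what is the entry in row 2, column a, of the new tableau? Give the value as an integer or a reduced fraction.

0

Pivot element is row 3, column s3: 6/25.
Normalize row 3: new (row 3, a) = 0/(6/25) = 0.
row 2 ← row 2 − (8/25)·(new row 3): 0 − (8/25)·0 = 0.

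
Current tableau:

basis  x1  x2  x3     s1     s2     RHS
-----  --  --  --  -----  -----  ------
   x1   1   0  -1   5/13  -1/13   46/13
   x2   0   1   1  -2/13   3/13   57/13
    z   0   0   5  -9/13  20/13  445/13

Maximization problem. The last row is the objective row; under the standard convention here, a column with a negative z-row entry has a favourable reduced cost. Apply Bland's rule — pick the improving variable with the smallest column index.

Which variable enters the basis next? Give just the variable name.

Objective-row coefficients: x1: 0, x2: 0, x3: 5, s1: -9/13, s2: 20/13.
Improving columns: s1. Bland's rule picks the smallest column index → s1.

s1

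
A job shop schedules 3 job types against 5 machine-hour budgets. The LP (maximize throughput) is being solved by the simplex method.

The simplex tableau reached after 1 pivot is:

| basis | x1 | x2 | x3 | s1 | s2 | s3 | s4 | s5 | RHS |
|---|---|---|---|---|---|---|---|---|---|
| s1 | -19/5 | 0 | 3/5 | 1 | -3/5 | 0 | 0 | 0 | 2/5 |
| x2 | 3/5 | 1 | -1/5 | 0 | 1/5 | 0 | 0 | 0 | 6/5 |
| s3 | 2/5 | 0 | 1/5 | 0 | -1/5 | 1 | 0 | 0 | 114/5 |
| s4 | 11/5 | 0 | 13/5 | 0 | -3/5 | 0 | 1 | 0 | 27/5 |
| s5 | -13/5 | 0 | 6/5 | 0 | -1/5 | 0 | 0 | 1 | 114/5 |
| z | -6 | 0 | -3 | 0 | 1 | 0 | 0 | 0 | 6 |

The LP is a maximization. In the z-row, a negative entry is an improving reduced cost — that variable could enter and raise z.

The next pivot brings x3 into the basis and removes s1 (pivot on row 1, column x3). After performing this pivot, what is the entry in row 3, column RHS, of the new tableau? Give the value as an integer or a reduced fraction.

Pivot element is row 1, column x3: 3/5.
Normalize row 1: new (row 1, RHS) = (2/5)/(3/5) = 2/3.
row 3 ← row 3 − (1/5)·(new row 1): 114/5 − (1/5)·(2/3) = 68/3.

68/3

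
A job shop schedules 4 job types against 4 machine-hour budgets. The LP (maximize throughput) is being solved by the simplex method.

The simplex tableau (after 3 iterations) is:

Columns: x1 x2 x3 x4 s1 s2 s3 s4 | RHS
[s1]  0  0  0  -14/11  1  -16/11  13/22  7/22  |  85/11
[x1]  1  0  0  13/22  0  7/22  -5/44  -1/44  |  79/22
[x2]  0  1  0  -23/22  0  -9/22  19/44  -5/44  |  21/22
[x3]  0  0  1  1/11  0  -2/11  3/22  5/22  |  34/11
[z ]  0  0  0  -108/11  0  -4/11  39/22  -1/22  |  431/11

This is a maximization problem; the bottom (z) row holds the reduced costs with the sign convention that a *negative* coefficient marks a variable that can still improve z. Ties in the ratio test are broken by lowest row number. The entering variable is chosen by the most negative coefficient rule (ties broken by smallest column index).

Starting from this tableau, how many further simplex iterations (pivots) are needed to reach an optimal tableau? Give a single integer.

pivot: x4 in, x1 out → z = 1285/13
pivot: s4 in, x3 out → z = 207/2
No improving column remains; optimal.

2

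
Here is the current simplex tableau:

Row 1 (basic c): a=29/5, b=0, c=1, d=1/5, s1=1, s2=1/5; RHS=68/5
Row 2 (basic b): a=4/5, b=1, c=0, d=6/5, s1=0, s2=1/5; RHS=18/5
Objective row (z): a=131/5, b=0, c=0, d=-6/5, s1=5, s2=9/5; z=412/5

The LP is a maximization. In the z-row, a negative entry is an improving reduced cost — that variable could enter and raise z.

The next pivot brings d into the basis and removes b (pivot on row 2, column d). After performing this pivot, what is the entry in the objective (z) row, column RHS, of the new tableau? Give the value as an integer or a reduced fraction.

Pivot element is row 2, column d: 6/5.
Normalize row 2: new (row 2, RHS) = (18/5)/(6/5) = 3.
z-row ← z-row − (-6/5)·(new row 2): 412/5 − (-6/5)·3 = 86.

86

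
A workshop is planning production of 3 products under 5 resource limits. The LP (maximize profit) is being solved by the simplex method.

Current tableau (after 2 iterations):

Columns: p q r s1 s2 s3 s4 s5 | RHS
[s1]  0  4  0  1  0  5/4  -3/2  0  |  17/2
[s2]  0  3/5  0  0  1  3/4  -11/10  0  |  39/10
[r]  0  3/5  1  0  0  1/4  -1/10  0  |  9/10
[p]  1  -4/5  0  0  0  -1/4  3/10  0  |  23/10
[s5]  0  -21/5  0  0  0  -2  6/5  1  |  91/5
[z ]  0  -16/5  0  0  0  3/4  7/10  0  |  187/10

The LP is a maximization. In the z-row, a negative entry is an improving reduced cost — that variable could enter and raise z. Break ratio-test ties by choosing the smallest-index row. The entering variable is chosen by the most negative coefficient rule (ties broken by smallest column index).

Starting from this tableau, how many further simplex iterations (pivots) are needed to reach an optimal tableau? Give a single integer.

1

pivot: q in, r out → z = 47/2
No improving column remains; optimal.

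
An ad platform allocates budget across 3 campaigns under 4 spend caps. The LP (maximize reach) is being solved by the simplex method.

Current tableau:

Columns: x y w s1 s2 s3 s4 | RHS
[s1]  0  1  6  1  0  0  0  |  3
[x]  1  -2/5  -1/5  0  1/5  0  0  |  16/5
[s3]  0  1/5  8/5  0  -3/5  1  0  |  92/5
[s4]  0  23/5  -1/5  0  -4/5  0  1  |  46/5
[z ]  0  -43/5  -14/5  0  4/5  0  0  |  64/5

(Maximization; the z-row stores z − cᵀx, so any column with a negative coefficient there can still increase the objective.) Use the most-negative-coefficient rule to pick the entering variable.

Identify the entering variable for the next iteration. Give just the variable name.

Objective-row coefficients: x: 0, y: -43/5, w: -14/5, s1: 0, s2: 4/5, s3: 0, s4: 0.
The most negative is -43/5 in column y, so y enters.

y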